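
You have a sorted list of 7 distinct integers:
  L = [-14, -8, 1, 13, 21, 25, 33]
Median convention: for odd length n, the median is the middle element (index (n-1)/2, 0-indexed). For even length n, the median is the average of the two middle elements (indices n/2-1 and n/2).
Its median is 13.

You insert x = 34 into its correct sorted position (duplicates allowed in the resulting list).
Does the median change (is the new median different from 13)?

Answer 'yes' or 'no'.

Answer: yes

Derivation:
Old median = 13
Insert x = 34
New median = 17
Changed? yes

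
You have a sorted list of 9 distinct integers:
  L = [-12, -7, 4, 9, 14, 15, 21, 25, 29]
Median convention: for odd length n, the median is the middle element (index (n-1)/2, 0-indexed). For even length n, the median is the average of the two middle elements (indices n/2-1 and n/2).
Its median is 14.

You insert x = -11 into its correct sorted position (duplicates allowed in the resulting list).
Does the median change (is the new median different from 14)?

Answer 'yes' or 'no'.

Old median = 14
Insert x = -11
New median = 23/2
Changed? yes

Answer: yes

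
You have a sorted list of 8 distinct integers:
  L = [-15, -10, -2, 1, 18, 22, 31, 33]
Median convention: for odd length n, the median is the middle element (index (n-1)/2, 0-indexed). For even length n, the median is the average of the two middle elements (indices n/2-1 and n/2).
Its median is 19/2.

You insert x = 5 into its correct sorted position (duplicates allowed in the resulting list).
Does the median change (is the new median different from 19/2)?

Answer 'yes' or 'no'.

Old median = 19/2
Insert x = 5
New median = 5
Changed? yes

Answer: yes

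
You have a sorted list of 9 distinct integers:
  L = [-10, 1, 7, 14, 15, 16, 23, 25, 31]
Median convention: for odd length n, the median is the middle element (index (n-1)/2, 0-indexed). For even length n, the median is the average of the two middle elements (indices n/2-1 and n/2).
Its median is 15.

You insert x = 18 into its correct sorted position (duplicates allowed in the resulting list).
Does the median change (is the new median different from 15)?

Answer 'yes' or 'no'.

Old median = 15
Insert x = 18
New median = 31/2
Changed? yes

Answer: yes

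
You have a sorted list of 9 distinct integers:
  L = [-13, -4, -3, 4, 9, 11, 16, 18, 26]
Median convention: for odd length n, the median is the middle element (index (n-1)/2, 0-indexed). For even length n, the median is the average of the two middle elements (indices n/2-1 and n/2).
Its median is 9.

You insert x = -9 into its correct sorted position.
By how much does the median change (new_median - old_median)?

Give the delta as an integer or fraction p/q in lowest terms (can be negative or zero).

Answer: -5/2

Derivation:
Old median = 9
After inserting x = -9: new sorted = [-13, -9, -4, -3, 4, 9, 11, 16, 18, 26]
New median = 13/2
Delta = 13/2 - 9 = -5/2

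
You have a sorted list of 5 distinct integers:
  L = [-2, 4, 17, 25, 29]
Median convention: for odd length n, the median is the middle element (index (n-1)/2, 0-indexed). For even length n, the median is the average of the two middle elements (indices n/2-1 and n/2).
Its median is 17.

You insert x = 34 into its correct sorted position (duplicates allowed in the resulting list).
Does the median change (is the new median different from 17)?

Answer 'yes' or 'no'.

Old median = 17
Insert x = 34
New median = 21
Changed? yes

Answer: yes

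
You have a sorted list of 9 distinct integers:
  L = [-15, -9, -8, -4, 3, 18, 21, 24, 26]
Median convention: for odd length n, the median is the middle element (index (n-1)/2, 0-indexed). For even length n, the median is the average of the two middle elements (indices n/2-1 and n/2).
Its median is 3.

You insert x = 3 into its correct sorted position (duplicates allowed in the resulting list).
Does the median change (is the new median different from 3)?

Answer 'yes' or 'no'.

Old median = 3
Insert x = 3
New median = 3
Changed? no

Answer: no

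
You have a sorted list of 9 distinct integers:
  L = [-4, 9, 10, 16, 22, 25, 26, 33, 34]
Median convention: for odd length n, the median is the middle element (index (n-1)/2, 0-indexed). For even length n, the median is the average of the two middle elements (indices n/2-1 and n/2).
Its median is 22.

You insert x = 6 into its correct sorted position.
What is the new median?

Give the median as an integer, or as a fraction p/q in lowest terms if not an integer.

Old list (sorted, length 9): [-4, 9, 10, 16, 22, 25, 26, 33, 34]
Old median = 22
Insert x = 6
Old length odd (9). Middle was index 4 = 22.
New length even (10). New median = avg of two middle elements.
x = 6: 1 elements are < x, 8 elements are > x.
New sorted list: [-4, 6, 9, 10, 16, 22, 25, 26, 33, 34]
New median = 19

Answer: 19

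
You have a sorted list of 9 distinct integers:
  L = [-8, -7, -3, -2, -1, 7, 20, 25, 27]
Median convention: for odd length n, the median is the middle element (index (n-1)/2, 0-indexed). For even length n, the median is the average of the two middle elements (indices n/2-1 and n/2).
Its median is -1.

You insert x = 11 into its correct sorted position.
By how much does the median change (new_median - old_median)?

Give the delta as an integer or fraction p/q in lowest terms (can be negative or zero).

Answer: 4

Derivation:
Old median = -1
After inserting x = 11: new sorted = [-8, -7, -3, -2, -1, 7, 11, 20, 25, 27]
New median = 3
Delta = 3 - -1 = 4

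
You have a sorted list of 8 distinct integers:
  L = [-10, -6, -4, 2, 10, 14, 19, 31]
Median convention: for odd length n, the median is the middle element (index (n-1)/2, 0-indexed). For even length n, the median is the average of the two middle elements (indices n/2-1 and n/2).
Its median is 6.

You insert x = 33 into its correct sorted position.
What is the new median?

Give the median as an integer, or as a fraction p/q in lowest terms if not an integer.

Old list (sorted, length 8): [-10, -6, -4, 2, 10, 14, 19, 31]
Old median = 6
Insert x = 33
Old length even (8). Middle pair: indices 3,4 = 2,10.
New length odd (9). New median = single middle element.
x = 33: 8 elements are < x, 0 elements are > x.
New sorted list: [-10, -6, -4, 2, 10, 14, 19, 31, 33]
New median = 10

Answer: 10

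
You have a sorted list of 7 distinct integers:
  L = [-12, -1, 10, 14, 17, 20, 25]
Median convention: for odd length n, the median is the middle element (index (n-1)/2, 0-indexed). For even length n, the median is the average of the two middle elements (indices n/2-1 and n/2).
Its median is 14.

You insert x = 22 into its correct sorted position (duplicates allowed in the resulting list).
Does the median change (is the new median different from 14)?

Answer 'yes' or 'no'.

Answer: yes

Derivation:
Old median = 14
Insert x = 22
New median = 31/2
Changed? yes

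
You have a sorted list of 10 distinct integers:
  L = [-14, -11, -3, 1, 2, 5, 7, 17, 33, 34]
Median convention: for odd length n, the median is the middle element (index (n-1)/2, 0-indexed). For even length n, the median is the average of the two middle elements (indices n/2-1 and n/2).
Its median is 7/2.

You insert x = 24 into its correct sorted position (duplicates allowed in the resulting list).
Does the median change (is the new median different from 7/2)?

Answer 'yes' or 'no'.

Old median = 7/2
Insert x = 24
New median = 5
Changed? yes

Answer: yes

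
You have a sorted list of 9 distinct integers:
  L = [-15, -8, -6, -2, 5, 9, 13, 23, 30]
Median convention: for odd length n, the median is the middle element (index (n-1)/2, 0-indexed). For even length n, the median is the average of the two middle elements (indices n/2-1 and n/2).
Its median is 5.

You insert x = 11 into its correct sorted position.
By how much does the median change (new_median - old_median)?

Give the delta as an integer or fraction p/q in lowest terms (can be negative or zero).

Answer: 2

Derivation:
Old median = 5
After inserting x = 11: new sorted = [-15, -8, -6, -2, 5, 9, 11, 13, 23, 30]
New median = 7
Delta = 7 - 5 = 2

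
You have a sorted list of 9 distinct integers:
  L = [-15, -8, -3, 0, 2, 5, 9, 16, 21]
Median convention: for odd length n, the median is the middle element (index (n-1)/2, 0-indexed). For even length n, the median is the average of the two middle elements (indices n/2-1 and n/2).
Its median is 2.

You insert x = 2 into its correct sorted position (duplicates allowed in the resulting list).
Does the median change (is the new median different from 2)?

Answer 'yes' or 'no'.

Answer: no

Derivation:
Old median = 2
Insert x = 2
New median = 2
Changed? no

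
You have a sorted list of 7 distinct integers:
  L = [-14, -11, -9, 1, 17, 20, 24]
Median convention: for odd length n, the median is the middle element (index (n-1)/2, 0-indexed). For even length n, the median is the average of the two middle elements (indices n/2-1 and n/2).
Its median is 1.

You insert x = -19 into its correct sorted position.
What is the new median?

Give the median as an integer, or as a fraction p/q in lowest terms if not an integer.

Answer: -4

Derivation:
Old list (sorted, length 7): [-14, -11, -9, 1, 17, 20, 24]
Old median = 1
Insert x = -19
Old length odd (7). Middle was index 3 = 1.
New length even (8). New median = avg of two middle elements.
x = -19: 0 elements are < x, 7 elements are > x.
New sorted list: [-19, -14, -11, -9, 1, 17, 20, 24]
New median = -4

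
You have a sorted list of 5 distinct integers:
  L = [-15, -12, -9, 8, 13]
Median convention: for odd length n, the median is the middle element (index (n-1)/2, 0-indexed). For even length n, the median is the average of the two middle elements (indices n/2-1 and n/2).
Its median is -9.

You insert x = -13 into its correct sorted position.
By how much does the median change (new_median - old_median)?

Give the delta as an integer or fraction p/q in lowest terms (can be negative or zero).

Old median = -9
After inserting x = -13: new sorted = [-15, -13, -12, -9, 8, 13]
New median = -21/2
Delta = -21/2 - -9 = -3/2

Answer: -3/2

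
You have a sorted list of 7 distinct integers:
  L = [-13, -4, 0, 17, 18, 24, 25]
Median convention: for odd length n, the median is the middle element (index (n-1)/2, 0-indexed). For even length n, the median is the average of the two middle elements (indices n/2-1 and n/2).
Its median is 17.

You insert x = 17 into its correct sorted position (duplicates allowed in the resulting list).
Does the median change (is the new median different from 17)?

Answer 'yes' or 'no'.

Old median = 17
Insert x = 17
New median = 17
Changed? no

Answer: no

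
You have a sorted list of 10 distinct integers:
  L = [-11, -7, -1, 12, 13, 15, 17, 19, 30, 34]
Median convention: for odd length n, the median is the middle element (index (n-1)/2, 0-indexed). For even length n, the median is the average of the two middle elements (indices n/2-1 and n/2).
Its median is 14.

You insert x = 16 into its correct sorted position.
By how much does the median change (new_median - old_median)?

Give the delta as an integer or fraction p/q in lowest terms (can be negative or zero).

Old median = 14
After inserting x = 16: new sorted = [-11, -7, -1, 12, 13, 15, 16, 17, 19, 30, 34]
New median = 15
Delta = 15 - 14 = 1

Answer: 1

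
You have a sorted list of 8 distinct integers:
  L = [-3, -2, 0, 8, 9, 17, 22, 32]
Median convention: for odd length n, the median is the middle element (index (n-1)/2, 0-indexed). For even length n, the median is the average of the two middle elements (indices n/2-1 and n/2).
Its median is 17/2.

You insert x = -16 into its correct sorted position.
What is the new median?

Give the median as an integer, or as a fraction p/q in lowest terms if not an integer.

Old list (sorted, length 8): [-3, -2, 0, 8, 9, 17, 22, 32]
Old median = 17/2
Insert x = -16
Old length even (8). Middle pair: indices 3,4 = 8,9.
New length odd (9). New median = single middle element.
x = -16: 0 elements are < x, 8 elements are > x.
New sorted list: [-16, -3, -2, 0, 8, 9, 17, 22, 32]
New median = 8

Answer: 8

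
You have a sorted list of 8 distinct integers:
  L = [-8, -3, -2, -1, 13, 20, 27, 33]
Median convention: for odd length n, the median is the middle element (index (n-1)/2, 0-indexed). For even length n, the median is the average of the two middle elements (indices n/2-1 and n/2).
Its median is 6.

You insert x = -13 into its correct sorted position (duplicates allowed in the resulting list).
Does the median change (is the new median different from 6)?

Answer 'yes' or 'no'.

Answer: yes

Derivation:
Old median = 6
Insert x = -13
New median = -1
Changed? yes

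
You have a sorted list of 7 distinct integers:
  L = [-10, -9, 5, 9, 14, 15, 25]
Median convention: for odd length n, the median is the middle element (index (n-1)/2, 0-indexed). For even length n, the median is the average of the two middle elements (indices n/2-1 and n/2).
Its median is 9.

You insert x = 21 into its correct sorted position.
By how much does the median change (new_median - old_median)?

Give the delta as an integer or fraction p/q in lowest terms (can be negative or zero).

Old median = 9
After inserting x = 21: new sorted = [-10, -9, 5, 9, 14, 15, 21, 25]
New median = 23/2
Delta = 23/2 - 9 = 5/2

Answer: 5/2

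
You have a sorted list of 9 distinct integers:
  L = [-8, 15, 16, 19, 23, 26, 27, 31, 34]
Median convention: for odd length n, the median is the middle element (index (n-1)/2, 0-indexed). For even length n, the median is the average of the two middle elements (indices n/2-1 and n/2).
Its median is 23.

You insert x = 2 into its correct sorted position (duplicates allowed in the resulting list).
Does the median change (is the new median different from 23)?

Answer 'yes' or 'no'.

Old median = 23
Insert x = 2
New median = 21
Changed? yes

Answer: yes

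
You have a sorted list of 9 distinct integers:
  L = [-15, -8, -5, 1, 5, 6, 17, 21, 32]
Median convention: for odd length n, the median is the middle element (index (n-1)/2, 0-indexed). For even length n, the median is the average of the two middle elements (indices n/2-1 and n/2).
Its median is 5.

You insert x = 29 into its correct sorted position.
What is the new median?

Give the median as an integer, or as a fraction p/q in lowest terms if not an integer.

Old list (sorted, length 9): [-15, -8, -5, 1, 5, 6, 17, 21, 32]
Old median = 5
Insert x = 29
Old length odd (9). Middle was index 4 = 5.
New length even (10). New median = avg of two middle elements.
x = 29: 8 elements are < x, 1 elements are > x.
New sorted list: [-15, -8, -5, 1, 5, 6, 17, 21, 29, 32]
New median = 11/2

Answer: 11/2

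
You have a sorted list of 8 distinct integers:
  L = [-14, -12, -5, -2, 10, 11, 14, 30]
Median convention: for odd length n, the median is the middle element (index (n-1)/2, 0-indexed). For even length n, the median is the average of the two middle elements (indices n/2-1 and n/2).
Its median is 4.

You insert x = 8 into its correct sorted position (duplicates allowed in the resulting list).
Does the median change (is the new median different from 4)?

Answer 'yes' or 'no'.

Answer: yes

Derivation:
Old median = 4
Insert x = 8
New median = 8
Changed? yes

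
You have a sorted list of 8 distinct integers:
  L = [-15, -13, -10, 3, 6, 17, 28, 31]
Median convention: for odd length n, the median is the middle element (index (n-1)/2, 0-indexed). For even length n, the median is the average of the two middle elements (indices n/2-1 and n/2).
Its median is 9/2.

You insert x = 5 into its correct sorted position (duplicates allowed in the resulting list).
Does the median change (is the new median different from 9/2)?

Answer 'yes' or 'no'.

Old median = 9/2
Insert x = 5
New median = 5
Changed? yes

Answer: yes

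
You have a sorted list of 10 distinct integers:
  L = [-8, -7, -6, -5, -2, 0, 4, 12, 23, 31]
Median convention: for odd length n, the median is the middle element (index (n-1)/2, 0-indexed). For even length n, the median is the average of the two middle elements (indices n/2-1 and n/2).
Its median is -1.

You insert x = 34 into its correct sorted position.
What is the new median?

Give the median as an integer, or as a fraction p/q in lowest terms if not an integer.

Answer: 0

Derivation:
Old list (sorted, length 10): [-8, -7, -6, -5, -2, 0, 4, 12, 23, 31]
Old median = -1
Insert x = 34
Old length even (10). Middle pair: indices 4,5 = -2,0.
New length odd (11). New median = single middle element.
x = 34: 10 elements are < x, 0 elements are > x.
New sorted list: [-8, -7, -6, -5, -2, 0, 4, 12, 23, 31, 34]
New median = 0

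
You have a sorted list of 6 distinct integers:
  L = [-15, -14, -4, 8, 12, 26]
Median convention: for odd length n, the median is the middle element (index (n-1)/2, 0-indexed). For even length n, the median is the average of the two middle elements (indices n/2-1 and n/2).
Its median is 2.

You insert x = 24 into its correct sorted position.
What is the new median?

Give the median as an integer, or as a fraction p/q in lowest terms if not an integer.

Answer: 8

Derivation:
Old list (sorted, length 6): [-15, -14, -4, 8, 12, 26]
Old median = 2
Insert x = 24
Old length even (6). Middle pair: indices 2,3 = -4,8.
New length odd (7). New median = single middle element.
x = 24: 5 elements are < x, 1 elements are > x.
New sorted list: [-15, -14, -4, 8, 12, 24, 26]
New median = 8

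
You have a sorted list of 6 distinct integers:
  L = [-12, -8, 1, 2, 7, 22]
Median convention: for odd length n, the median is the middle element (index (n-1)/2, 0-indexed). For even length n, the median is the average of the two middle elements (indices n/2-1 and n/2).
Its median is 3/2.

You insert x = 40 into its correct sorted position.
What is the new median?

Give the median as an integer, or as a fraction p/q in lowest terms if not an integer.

Answer: 2

Derivation:
Old list (sorted, length 6): [-12, -8, 1, 2, 7, 22]
Old median = 3/2
Insert x = 40
Old length even (6). Middle pair: indices 2,3 = 1,2.
New length odd (7). New median = single middle element.
x = 40: 6 elements are < x, 0 elements are > x.
New sorted list: [-12, -8, 1, 2, 7, 22, 40]
New median = 2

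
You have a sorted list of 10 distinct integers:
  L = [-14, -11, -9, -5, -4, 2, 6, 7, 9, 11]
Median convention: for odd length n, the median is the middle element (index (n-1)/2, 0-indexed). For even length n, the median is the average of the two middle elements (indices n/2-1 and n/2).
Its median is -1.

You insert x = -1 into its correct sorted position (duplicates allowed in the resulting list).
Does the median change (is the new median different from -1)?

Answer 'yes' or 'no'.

Answer: no

Derivation:
Old median = -1
Insert x = -1
New median = -1
Changed? no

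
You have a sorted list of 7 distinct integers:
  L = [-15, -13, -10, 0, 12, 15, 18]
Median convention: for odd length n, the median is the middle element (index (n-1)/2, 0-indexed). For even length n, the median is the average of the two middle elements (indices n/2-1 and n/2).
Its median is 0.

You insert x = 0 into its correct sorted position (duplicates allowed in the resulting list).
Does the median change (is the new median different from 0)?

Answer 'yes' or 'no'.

Answer: no

Derivation:
Old median = 0
Insert x = 0
New median = 0
Changed? no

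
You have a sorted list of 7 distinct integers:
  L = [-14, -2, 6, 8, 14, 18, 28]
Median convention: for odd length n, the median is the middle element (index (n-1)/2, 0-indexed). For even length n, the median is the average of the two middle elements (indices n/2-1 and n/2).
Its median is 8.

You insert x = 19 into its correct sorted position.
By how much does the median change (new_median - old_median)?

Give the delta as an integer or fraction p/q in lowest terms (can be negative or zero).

Answer: 3

Derivation:
Old median = 8
After inserting x = 19: new sorted = [-14, -2, 6, 8, 14, 18, 19, 28]
New median = 11
Delta = 11 - 8 = 3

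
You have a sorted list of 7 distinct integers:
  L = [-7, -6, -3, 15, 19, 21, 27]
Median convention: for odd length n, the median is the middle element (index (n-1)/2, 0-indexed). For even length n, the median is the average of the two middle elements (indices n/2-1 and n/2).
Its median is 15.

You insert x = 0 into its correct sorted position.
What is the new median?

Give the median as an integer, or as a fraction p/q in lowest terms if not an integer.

Old list (sorted, length 7): [-7, -6, -3, 15, 19, 21, 27]
Old median = 15
Insert x = 0
Old length odd (7). Middle was index 3 = 15.
New length even (8). New median = avg of two middle elements.
x = 0: 3 elements are < x, 4 elements are > x.
New sorted list: [-7, -6, -3, 0, 15, 19, 21, 27]
New median = 15/2

Answer: 15/2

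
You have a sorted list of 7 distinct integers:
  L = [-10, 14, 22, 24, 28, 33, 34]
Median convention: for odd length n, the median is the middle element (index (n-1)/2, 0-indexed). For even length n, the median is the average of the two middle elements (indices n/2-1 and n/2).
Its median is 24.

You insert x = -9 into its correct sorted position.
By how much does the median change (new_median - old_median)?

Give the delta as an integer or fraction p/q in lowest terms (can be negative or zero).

Answer: -1

Derivation:
Old median = 24
After inserting x = -9: new sorted = [-10, -9, 14, 22, 24, 28, 33, 34]
New median = 23
Delta = 23 - 24 = -1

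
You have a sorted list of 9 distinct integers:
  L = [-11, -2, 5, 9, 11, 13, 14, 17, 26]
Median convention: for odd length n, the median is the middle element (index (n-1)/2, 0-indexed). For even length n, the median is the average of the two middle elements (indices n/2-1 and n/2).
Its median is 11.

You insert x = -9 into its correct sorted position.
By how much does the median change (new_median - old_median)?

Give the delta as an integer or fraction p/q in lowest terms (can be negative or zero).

Old median = 11
After inserting x = -9: new sorted = [-11, -9, -2, 5, 9, 11, 13, 14, 17, 26]
New median = 10
Delta = 10 - 11 = -1

Answer: -1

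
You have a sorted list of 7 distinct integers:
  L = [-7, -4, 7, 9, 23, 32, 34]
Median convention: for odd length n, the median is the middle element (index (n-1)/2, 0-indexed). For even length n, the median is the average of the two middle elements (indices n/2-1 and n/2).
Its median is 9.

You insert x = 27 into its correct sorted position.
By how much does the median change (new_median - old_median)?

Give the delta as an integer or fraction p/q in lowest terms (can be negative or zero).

Old median = 9
After inserting x = 27: new sorted = [-7, -4, 7, 9, 23, 27, 32, 34]
New median = 16
Delta = 16 - 9 = 7

Answer: 7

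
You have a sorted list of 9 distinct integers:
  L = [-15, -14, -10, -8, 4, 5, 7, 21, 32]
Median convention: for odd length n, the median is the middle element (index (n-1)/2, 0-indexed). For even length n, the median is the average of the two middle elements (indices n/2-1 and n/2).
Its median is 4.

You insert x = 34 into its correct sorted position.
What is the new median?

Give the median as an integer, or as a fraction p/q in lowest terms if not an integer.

Answer: 9/2

Derivation:
Old list (sorted, length 9): [-15, -14, -10, -8, 4, 5, 7, 21, 32]
Old median = 4
Insert x = 34
Old length odd (9). Middle was index 4 = 4.
New length even (10). New median = avg of two middle elements.
x = 34: 9 elements are < x, 0 elements are > x.
New sorted list: [-15, -14, -10, -8, 4, 5, 7, 21, 32, 34]
New median = 9/2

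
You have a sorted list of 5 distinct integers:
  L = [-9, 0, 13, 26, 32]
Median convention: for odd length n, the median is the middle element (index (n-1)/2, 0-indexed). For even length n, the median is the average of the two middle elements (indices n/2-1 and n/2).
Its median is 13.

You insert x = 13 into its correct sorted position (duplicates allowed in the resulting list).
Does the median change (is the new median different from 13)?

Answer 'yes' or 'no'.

Old median = 13
Insert x = 13
New median = 13
Changed? no

Answer: no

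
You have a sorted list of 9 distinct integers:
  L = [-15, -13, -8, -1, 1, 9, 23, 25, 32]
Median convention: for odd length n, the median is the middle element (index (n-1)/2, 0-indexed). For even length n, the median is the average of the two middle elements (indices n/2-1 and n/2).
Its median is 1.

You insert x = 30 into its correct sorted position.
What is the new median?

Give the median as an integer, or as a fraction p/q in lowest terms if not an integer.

Answer: 5

Derivation:
Old list (sorted, length 9): [-15, -13, -8, -1, 1, 9, 23, 25, 32]
Old median = 1
Insert x = 30
Old length odd (9). Middle was index 4 = 1.
New length even (10). New median = avg of two middle elements.
x = 30: 8 elements are < x, 1 elements are > x.
New sorted list: [-15, -13, -8, -1, 1, 9, 23, 25, 30, 32]
New median = 5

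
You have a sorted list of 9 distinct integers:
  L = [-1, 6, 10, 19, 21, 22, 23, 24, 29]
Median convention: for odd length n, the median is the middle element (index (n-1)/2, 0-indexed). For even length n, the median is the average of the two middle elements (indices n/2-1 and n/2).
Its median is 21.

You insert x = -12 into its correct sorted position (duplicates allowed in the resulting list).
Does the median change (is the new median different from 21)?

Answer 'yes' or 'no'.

Answer: yes

Derivation:
Old median = 21
Insert x = -12
New median = 20
Changed? yes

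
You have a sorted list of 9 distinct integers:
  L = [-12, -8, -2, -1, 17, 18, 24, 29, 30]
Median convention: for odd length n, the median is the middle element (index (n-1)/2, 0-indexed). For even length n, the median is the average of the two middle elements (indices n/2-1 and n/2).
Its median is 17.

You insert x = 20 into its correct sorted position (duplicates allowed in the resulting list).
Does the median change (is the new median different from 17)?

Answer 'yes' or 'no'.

Old median = 17
Insert x = 20
New median = 35/2
Changed? yes

Answer: yes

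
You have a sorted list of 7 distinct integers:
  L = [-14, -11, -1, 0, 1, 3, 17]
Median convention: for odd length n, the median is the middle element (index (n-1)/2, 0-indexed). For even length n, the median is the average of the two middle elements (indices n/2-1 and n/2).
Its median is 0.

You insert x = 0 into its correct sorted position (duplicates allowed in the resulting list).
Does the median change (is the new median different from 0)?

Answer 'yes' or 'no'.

Old median = 0
Insert x = 0
New median = 0
Changed? no

Answer: no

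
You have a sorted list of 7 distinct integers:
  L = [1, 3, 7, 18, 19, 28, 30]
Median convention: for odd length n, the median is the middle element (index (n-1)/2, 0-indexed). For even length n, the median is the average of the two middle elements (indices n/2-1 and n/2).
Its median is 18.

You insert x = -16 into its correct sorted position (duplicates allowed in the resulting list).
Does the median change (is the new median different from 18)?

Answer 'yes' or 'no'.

Answer: yes

Derivation:
Old median = 18
Insert x = -16
New median = 25/2
Changed? yes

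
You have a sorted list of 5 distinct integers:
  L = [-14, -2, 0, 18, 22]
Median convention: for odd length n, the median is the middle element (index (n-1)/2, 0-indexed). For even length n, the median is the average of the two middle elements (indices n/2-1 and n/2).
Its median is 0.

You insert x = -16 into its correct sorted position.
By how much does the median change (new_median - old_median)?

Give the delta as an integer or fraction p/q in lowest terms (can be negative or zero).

Answer: -1

Derivation:
Old median = 0
After inserting x = -16: new sorted = [-16, -14, -2, 0, 18, 22]
New median = -1
Delta = -1 - 0 = -1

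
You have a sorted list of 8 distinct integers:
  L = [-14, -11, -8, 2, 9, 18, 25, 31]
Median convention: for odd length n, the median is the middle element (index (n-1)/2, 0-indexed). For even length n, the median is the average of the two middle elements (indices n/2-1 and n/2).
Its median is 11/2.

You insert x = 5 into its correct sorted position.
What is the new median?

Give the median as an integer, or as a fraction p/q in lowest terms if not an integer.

Old list (sorted, length 8): [-14, -11, -8, 2, 9, 18, 25, 31]
Old median = 11/2
Insert x = 5
Old length even (8). Middle pair: indices 3,4 = 2,9.
New length odd (9). New median = single middle element.
x = 5: 4 elements are < x, 4 elements are > x.
New sorted list: [-14, -11, -8, 2, 5, 9, 18, 25, 31]
New median = 5

Answer: 5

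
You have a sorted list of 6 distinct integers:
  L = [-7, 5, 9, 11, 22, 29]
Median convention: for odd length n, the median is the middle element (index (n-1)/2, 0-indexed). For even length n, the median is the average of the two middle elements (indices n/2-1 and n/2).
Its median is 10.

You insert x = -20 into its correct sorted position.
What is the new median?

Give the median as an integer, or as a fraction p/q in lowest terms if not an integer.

Answer: 9

Derivation:
Old list (sorted, length 6): [-7, 5, 9, 11, 22, 29]
Old median = 10
Insert x = -20
Old length even (6). Middle pair: indices 2,3 = 9,11.
New length odd (7). New median = single middle element.
x = -20: 0 elements are < x, 6 elements are > x.
New sorted list: [-20, -7, 5, 9, 11, 22, 29]
New median = 9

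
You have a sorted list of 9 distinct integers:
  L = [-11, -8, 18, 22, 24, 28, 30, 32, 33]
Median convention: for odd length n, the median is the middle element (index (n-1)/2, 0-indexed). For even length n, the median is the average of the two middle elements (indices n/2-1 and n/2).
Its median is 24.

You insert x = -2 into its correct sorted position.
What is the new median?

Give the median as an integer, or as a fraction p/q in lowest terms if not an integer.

Answer: 23

Derivation:
Old list (sorted, length 9): [-11, -8, 18, 22, 24, 28, 30, 32, 33]
Old median = 24
Insert x = -2
Old length odd (9). Middle was index 4 = 24.
New length even (10). New median = avg of two middle elements.
x = -2: 2 elements are < x, 7 elements are > x.
New sorted list: [-11, -8, -2, 18, 22, 24, 28, 30, 32, 33]
New median = 23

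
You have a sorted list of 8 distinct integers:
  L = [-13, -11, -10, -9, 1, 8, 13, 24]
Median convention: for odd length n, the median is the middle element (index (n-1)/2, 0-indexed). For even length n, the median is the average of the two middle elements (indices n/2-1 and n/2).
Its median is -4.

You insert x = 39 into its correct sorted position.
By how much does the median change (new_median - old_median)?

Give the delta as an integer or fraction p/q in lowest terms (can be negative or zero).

Old median = -4
After inserting x = 39: new sorted = [-13, -11, -10, -9, 1, 8, 13, 24, 39]
New median = 1
Delta = 1 - -4 = 5

Answer: 5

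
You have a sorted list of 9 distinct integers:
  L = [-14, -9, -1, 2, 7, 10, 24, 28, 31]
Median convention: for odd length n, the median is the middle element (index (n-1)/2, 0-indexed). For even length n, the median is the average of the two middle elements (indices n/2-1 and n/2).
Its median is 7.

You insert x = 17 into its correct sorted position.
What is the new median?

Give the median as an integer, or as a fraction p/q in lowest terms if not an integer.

Old list (sorted, length 9): [-14, -9, -1, 2, 7, 10, 24, 28, 31]
Old median = 7
Insert x = 17
Old length odd (9). Middle was index 4 = 7.
New length even (10). New median = avg of two middle elements.
x = 17: 6 elements are < x, 3 elements are > x.
New sorted list: [-14, -9, -1, 2, 7, 10, 17, 24, 28, 31]
New median = 17/2

Answer: 17/2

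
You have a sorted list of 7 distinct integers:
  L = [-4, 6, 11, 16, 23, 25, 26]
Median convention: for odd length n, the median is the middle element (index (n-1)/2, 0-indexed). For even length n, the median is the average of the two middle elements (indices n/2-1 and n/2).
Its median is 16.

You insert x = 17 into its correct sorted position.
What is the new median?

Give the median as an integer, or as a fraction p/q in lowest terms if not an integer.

Old list (sorted, length 7): [-4, 6, 11, 16, 23, 25, 26]
Old median = 16
Insert x = 17
Old length odd (7). Middle was index 3 = 16.
New length even (8). New median = avg of two middle elements.
x = 17: 4 elements are < x, 3 elements are > x.
New sorted list: [-4, 6, 11, 16, 17, 23, 25, 26]
New median = 33/2

Answer: 33/2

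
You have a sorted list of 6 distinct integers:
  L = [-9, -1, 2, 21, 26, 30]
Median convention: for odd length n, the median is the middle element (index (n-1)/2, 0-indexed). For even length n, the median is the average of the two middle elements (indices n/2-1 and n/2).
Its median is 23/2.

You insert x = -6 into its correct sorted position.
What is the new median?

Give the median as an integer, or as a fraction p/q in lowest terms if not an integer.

Answer: 2

Derivation:
Old list (sorted, length 6): [-9, -1, 2, 21, 26, 30]
Old median = 23/2
Insert x = -6
Old length even (6). Middle pair: indices 2,3 = 2,21.
New length odd (7). New median = single middle element.
x = -6: 1 elements are < x, 5 elements are > x.
New sorted list: [-9, -6, -1, 2, 21, 26, 30]
New median = 2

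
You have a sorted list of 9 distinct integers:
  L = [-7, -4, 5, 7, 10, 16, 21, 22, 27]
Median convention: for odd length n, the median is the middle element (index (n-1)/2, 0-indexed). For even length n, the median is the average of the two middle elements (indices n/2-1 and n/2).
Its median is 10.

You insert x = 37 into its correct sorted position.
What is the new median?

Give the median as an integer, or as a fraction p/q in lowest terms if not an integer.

Old list (sorted, length 9): [-7, -4, 5, 7, 10, 16, 21, 22, 27]
Old median = 10
Insert x = 37
Old length odd (9). Middle was index 4 = 10.
New length even (10). New median = avg of two middle elements.
x = 37: 9 elements are < x, 0 elements are > x.
New sorted list: [-7, -4, 5, 7, 10, 16, 21, 22, 27, 37]
New median = 13

Answer: 13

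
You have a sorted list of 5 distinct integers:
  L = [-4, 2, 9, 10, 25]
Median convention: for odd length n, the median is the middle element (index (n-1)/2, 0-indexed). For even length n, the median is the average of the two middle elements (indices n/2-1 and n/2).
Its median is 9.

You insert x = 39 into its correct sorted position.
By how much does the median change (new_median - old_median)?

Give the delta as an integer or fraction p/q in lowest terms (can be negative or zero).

Old median = 9
After inserting x = 39: new sorted = [-4, 2, 9, 10, 25, 39]
New median = 19/2
Delta = 19/2 - 9 = 1/2

Answer: 1/2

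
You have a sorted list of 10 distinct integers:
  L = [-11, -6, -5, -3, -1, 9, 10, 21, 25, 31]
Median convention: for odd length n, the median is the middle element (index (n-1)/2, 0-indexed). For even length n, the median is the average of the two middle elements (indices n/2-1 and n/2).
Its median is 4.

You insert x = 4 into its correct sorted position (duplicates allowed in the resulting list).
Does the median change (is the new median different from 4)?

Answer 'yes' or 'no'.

Answer: no

Derivation:
Old median = 4
Insert x = 4
New median = 4
Changed? no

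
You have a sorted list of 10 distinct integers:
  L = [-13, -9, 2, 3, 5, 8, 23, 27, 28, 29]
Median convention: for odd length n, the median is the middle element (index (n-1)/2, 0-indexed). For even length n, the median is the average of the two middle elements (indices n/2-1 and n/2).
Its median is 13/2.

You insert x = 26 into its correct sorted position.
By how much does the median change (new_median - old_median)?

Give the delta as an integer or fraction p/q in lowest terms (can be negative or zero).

Old median = 13/2
After inserting x = 26: new sorted = [-13, -9, 2, 3, 5, 8, 23, 26, 27, 28, 29]
New median = 8
Delta = 8 - 13/2 = 3/2

Answer: 3/2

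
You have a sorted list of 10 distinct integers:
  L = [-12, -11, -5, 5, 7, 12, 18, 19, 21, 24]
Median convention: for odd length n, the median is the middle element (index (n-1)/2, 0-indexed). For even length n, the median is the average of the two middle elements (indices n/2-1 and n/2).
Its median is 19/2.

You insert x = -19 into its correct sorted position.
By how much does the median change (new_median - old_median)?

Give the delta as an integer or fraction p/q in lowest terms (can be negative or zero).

Old median = 19/2
After inserting x = -19: new sorted = [-19, -12, -11, -5, 5, 7, 12, 18, 19, 21, 24]
New median = 7
Delta = 7 - 19/2 = -5/2

Answer: -5/2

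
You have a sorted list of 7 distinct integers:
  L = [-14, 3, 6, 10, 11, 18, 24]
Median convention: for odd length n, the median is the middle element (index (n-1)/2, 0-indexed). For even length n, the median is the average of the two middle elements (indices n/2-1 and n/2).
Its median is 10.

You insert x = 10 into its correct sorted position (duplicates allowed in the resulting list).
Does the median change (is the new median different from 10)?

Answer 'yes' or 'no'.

Answer: no

Derivation:
Old median = 10
Insert x = 10
New median = 10
Changed? no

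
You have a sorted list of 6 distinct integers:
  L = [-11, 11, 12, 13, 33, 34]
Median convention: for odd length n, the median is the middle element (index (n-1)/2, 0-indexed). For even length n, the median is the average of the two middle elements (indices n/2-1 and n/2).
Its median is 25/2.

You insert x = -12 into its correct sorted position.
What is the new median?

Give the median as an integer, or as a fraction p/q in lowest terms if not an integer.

Old list (sorted, length 6): [-11, 11, 12, 13, 33, 34]
Old median = 25/2
Insert x = -12
Old length even (6). Middle pair: indices 2,3 = 12,13.
New length odd (7). New median = single middle element.
x = -12: 0 elements are < x, 6 elements are > x.
New sorted list: [-12, -11, 11, 12, 13, 33, 34]
New median = 12

Answer: 12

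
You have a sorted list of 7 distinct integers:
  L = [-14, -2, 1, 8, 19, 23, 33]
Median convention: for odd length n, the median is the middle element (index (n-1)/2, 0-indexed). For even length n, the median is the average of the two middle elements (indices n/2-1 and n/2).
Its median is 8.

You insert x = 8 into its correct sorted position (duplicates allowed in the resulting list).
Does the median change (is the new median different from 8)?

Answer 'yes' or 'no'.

Answer: no

Derivation:
Old median = 8
Insert x = 8
New median = 8
Changed? no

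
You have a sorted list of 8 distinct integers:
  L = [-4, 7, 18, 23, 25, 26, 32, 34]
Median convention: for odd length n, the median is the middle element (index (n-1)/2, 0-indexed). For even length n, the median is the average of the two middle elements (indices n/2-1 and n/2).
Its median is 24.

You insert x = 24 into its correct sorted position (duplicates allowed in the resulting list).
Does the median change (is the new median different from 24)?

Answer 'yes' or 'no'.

Old median = 24
Insert x = 24
New median = 24
Changed? no

Answer: no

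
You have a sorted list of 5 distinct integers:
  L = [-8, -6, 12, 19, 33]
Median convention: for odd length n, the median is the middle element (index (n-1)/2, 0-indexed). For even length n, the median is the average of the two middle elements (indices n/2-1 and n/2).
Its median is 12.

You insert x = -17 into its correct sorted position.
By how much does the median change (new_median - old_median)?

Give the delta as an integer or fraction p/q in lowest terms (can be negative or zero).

Answer: -9

Derivation:
Old median = 12
After inserting x = -17: new sorted = [-17, -8, -6, 12, 19, 33]
New median = 3
Delta = 3 - 12 = -9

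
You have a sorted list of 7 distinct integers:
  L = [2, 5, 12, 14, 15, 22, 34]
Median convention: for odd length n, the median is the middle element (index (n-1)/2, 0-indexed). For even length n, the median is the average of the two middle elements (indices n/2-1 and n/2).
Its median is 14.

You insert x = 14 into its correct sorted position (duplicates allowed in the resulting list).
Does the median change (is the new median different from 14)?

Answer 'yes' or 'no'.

Old median = 14
Insert x = 14
New median = 14
Changed? no

Answer: no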